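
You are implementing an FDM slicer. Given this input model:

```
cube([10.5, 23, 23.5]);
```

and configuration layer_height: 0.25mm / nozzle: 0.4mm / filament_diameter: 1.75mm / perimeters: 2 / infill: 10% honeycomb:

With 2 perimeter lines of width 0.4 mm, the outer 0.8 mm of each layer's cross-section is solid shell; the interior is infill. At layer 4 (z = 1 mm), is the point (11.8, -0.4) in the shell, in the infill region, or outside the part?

outside

At z = 1 mm: the cube is present — its section is the full 10.5×23 rectangle. Overall, the cross-section is a single solid region. The nearest boundary edge runs (0.00, 0.00)→(10.50, 0.00); distance from the point to it = 1.36 mm. The point is not inside any of the regions above, so it lies outside the cross-section (1.36 mm from the nearest boundary).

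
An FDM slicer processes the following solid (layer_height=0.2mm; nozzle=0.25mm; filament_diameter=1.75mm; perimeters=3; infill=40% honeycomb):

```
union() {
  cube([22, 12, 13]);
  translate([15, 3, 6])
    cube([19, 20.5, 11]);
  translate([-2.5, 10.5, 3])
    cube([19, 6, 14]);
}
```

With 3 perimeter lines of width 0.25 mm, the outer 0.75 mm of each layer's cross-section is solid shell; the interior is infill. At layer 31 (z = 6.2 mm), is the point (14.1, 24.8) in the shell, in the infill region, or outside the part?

At z = 6.2 mm: the cube (footprint 22×12) is included at this height; the 19×20.5 cube at (15, 3) contributes its full rectangle; the 19×6 cube at (-2.5, 10.5) contributes its full rectangle; Combining (union): the regions partially overlap (shared area 94.50 mm²), so overlapping operands fuse into one piece — 1 connected region. Overall, the cross-section is a single solid region. The nearest boundary edge runs (15.00, 16.50)→(15.00, 23.50); distance from the point to it = 1.58 mm. The point is not inside any of the regions above, so it lies outside the cross-section (1.58 mm from the nearest boundary).

outside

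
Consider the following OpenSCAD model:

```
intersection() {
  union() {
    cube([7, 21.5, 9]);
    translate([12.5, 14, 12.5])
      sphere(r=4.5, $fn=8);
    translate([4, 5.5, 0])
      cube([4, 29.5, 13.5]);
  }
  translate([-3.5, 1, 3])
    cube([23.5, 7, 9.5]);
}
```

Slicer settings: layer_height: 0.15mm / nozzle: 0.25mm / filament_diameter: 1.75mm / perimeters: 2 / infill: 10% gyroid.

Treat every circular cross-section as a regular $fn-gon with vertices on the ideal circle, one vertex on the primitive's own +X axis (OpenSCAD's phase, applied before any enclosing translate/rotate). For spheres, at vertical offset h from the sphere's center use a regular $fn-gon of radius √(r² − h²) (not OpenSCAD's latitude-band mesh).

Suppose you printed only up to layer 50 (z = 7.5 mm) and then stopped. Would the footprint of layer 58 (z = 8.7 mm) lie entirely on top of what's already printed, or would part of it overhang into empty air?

Compare the two slices. At z = 7.5: the 7×21.5 cube contributes its full rectangle (area 150.50 mm²); the sphere at (12.5, 14) is absent (|z−center|=5.000 > r=4.5); the cube at (4, 5.5) (footprint 4×29.5) is included at this height (area 118.00 mm²); Merging all regions: the regions partially overlap — summed areas 268.50 mm² minus the doubly-counted overlap 48.00 mm² gives 220.50 mm² — area = 220.50 mm²; the 23.5×7 cube at (-3.5, 1) contributes its full rectangle (area 164.50 mm²); Keeping only the common overlap: the 23.5×7 cube at (-3.5, 1) partially overlaps that combined region; clipping to the common part keeps 51.50 mm² — area = 51.50 mm². At z = 8.7: the 7×21.5 cube contributes its full rectangle (area 150.50 mm²); the r=4.5 sphere at (12.5, 14) contributes a regular 8-gon of circumradius √(4.5²−3.8²) = 2.410 (area = (8/2)·2.410²·sin(360°/8) = 16.43 mm²); the 4×29.5 cube at (4, 5.5) contributes its full rectangle (area 118.00 mm²); Taking the union: the regions partially overlap — summed areas 284.93 mm² minus the doubly-counted overlap 48.00 mm² gives 236.93 mm² — area = 236.93 mm²; the cube at (-3.5, 1) is present — its section is the full 23.5×7 rectangle (area 164.50 mm²); Keeping only the common overlap: the 23.5×7 cube at (-3.5, 1) partially overlaps the result so far; clipping to the common part keeps 51.50 mm² — area = 51.50 mm². Checking containment: the cross-section at z = 8.7 is a subset of the cross-section at z = 7.5.

entirely on top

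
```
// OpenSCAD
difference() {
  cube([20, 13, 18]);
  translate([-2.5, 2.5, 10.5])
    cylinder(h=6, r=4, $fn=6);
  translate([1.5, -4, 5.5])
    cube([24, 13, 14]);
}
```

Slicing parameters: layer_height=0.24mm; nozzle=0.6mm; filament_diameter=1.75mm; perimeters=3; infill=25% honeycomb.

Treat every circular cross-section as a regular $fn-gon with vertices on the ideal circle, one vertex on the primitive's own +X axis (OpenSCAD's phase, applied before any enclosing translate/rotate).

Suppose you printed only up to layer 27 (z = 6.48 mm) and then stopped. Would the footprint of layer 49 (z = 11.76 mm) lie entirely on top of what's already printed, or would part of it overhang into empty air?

Compare the two slices. At z = 6.48: the 20×13 cube contributes its full rectangle (area 260.00 mm²); the cylinder at (-2.5, 2.5) is absent (z outside [10.5, 16.5]); the cube at (1.5, -4) (footprint 24×13) is included at this height (area 312.00 mm²); Taking the first minus the rest: starting from the 20×13 cube (260.00 mm²), the 24×13 cube at (1.5, -4) partially overlaps it — only the 166.50 mm² overlap (of its 312.00 mm²) is removed, clipping the outline — area = 93.50 mm². At z = 11.76: the 20×13 cube contributes its full rectangle (area 260.00 mm²); the r=4 cylinder at (-2.5, 2.5) contributes a regular 6-gon of circumradius 4 (area = (6/2)·4.000²·sin(360°/6) = 41.57 mm²); the cube at (1.5, -4) is present — its section is the full 24×13 rectangle (area 312.00 mm²); After the difference (first − rest): starting from the 20×13 cube (260.00 mm²), the r=4 cylinder at (-2.5, 2.5) partially overlaps it — only the 3.89 mm² overlap (of its 41.57 mm²) is removed, clipping the outline; the 24×13 cube at (1.5, -4) partially overlaps it — only the 166.50 mm² overlap (of its 312.00 mm²) is removed, clipping the outline — area = 89.61 mm². Checking containment: the cross-section at z = 11.76 is a subset of the cross-section at z = 6.48.

entirely on top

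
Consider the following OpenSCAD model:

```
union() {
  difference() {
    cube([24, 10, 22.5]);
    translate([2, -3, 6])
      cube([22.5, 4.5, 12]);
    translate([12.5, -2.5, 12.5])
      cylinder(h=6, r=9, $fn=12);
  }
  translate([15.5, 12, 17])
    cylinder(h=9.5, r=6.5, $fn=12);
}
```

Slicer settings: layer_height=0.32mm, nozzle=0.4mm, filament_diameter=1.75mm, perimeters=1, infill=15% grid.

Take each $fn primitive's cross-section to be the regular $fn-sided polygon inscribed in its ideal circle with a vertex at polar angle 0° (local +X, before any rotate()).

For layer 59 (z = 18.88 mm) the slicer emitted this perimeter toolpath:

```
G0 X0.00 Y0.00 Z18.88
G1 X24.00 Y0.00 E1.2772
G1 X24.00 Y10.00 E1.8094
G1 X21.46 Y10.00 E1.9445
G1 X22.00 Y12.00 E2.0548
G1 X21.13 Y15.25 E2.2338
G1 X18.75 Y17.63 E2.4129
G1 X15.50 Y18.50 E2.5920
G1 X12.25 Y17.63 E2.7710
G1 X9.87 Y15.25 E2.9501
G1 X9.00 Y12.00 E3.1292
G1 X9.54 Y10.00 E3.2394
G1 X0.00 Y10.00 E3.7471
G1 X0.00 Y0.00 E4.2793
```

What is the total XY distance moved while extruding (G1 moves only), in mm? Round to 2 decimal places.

Sum the Euclidean lengths of each G1 segment: total = 80.41 mm.

80.41 mm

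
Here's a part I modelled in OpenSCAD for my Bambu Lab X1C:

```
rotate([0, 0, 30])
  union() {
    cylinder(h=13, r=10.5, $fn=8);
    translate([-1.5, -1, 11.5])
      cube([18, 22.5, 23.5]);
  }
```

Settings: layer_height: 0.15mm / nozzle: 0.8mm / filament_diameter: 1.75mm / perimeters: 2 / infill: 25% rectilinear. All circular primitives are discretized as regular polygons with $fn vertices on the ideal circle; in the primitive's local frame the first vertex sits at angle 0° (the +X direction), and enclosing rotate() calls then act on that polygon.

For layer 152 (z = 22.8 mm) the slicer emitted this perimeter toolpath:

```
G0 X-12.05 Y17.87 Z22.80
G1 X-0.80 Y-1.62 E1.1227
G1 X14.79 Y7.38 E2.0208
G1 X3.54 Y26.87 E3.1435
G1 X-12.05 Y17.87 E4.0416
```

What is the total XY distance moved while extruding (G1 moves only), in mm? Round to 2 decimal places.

Sum the Euclidean lengths of each G1 segment: total = 81.01 mm.

81.01 mm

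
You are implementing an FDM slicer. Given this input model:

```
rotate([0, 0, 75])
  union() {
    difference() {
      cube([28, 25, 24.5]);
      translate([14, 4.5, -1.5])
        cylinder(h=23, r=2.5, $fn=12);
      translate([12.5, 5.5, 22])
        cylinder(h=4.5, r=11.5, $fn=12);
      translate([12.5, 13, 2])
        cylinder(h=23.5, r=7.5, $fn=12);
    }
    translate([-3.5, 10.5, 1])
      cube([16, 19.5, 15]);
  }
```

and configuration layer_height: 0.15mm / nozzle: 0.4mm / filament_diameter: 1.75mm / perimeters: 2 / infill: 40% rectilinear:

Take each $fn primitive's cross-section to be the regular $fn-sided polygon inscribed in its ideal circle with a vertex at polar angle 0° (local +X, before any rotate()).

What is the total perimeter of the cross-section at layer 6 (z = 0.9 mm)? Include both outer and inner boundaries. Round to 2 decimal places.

121.53 mm

At z = 0.9 mm: the cube (footprint 28×25) is included at this height (perimeter 106.00 mm); the r=2.5 cylinder at (14, 4.5) gives a regular 12-gon of circumradius 2.5 (constant along its height) (perimeter = 2·12·2.500·sin(180°/12) = 15.53 mm); the cylinder at (12.5, 5.5) does not reach this height (z outside [22, 26.5]); the cylinder at (12.5, 13) is not intersected at this z (z outside [2, 25.5]); Subtracting the remaining from the first: starting from the 28×25 cube, the r=2.5 cylinder at (14, 4.5) lies wholly inside it (removes its full 18.75 mm² and its 15.53 mm outline becomes a hole wall) — boundary (outer + 1 inner loop) = 121.53 mm; the cube at (-3.5, 10.5) is absent (z outside [1, 16]); Taking the union: only the result so far is present, so the union is just that shape — boundary (outer + 1 inner loop) = 121.53 mm; (rotated 75° about Z; rotation is an isometry so areas/perimeters/island counts are preserved). Overall, the cross-section is one region with 1 hole. Total boundary length (outer + inner) = 121.53 mm.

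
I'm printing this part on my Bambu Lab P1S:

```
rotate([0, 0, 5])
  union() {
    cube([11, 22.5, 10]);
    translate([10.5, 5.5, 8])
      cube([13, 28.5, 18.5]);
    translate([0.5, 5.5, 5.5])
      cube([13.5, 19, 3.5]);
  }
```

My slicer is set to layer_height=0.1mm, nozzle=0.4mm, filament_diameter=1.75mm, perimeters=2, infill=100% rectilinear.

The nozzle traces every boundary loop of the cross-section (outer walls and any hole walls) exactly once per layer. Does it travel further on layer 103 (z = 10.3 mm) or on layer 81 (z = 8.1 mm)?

Layer 103 (z = 10.3): the cube is absent (z outside [0, 10]); the cube at (10.5, 5.5) (footprint 13×28.5) is included at this height (perimeter 83.00 mm); the cube at (0.5, 5.5) is not intersected at this z (z outside [5.5, 9]); Taking the union: only the 13×28.5 cube at (10.5, 5.5) is present, so the union is just that shape — boundary = 83.00 mm; (rotated 5° about Z; rotation is an isometry so areas/perimeters/island counts are preserved). So its perimeter = 83.00 mm. Layer 81 (z = 8.1): the cube is present — its section is the full 11×22.5 rectangle (perimeter 67.00 mm); the cube at (10.5, 5.5) (footprint 13×28.5) is included at this height (perimeter 83.00 mm); the cube at (0.5, 5.5) (footprint 13.5×19) is included at this height (perimeter 65.00 mm); Taking the union: the regions partially overlap (shared area 245.00 mm²), so the edge portions inside another operand are dropped and the merged outline is re-measured after clipping — boundary = 115.00 mm; (rotated 5° about Z; rotation is an isometry so areas/perimeters/island counts are preserved). So its perimeter = 115.00 mm. Layer 81 is larger (115.00 vs 83.00 mm).

layer 81 (z = 8.1 mm)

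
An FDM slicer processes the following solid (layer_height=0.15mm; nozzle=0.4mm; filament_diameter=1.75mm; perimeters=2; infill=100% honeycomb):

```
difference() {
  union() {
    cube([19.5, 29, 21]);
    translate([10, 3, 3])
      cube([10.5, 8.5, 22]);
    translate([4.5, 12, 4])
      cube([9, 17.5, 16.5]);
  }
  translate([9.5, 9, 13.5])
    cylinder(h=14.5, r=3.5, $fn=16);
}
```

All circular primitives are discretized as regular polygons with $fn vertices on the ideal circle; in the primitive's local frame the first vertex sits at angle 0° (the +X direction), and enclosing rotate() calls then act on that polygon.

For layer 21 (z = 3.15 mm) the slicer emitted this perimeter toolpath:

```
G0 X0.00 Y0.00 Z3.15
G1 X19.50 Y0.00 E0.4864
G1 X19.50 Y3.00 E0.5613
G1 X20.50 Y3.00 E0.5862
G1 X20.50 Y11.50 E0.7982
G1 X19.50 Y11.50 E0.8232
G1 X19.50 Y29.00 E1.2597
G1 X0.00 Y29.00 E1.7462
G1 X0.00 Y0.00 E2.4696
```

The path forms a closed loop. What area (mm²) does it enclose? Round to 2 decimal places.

Apply the shoelace formula to the sequence of (X, Y) vertices; enclosed area = 574.00 mm².

574.00 mm²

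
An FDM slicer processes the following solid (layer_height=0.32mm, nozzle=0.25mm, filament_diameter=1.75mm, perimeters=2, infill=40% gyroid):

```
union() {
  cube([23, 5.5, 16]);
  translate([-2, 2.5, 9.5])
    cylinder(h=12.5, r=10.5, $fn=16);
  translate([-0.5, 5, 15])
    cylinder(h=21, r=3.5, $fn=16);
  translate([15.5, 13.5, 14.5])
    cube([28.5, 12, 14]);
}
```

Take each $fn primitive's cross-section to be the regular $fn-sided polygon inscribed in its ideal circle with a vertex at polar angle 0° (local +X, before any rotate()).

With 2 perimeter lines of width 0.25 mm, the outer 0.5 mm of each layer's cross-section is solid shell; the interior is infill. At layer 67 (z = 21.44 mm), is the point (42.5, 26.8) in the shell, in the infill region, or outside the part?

outside

At z = 21.44 mm: the cube is not intersected at this z (z outside [0, 16]); the r=10.5 cylinder at (-2, 2.5) gives a regular 16-gon of circumradius 10.5 (constant along its height); the cylinder at (-0.5, 5): section is a regular 16-gon, circumradius r=3.5; the cube at (15.5, 13.5) is present — its section is the full 28.5×12 rectangle; Combining (union): the regions partially overlap (shared area 37.50 mm²), so overlapping operands fuse into one piece — 2 connected regions. Overall, the cross-section has 2 separate islands. The nearest boundary edge runs (15.50, 25.50)→(44.00, 25.50); distance from the point to it = 1.30 mm. The point is not inside any of the regions above, so it lies outside the cross-section (1.30 mm from the nearest boundary).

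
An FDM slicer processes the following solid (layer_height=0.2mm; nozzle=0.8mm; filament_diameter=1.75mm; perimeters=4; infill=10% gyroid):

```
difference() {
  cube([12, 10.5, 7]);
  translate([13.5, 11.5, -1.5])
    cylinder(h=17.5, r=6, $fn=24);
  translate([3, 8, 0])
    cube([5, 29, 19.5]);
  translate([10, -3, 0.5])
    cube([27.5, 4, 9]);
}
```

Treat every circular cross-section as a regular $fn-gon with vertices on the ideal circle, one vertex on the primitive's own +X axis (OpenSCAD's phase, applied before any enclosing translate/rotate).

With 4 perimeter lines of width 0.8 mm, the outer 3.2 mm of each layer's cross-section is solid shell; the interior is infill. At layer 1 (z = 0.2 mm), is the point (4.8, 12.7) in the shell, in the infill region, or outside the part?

outside

At z = 0.2 mm: the cube (footprint 12×10.5) is included at this height; the cylinder at (13.5, 11.5): section is a regular 24-gon, circumradius r=6; the 5×29 cube at (3, 8) contributes its full rectangle; the cube at (10, -3) does not reach this height (z outside [0.5, 9.5]); Taking the first minus the rest: starting from the 12×10.5 cube, the r=6 cylinder at (13.5, 11.5) partially overlaps it — only the 14.67 mm² overlap (of its 111.81 mm²) is removed, clipping the outline; the 5×29 cube at (3, 8) partially overlaps it — only the 12.21 mm² overlap (of its 145.00 mm²) is removed, clipping the outline — 1 connected region. Overall, the cross-section is a single solid region. The nearest boundary edge runs (0.00, 10.50)→(3.00, 10.50); distance from the point to it = 2.84 mm. The point is not inside any of the regions above, so it lies outside the cross-section (2.84 mm from the nearest boundary).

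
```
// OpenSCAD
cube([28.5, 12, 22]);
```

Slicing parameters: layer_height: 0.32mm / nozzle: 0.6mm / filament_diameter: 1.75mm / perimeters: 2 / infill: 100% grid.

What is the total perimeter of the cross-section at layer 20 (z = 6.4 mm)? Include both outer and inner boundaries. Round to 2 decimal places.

81.00 mm

At z = 6.4 mm: the 28.5×12 cube contributes its full rectangle (perimeter 81.00 mm). Overall, the cross-section is a single solid region. Total boundary length (outer) = 81.00 mm.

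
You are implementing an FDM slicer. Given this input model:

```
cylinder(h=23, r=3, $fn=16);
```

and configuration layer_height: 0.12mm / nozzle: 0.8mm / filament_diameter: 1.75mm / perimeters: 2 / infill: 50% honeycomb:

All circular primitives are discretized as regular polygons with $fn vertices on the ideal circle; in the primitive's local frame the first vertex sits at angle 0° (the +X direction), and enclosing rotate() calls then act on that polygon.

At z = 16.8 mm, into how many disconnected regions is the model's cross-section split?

1

At z = 16.8 mm: the r=3 cylinder contributes a regular 16-gon of circumradius 3. The result has 1 disconnected region.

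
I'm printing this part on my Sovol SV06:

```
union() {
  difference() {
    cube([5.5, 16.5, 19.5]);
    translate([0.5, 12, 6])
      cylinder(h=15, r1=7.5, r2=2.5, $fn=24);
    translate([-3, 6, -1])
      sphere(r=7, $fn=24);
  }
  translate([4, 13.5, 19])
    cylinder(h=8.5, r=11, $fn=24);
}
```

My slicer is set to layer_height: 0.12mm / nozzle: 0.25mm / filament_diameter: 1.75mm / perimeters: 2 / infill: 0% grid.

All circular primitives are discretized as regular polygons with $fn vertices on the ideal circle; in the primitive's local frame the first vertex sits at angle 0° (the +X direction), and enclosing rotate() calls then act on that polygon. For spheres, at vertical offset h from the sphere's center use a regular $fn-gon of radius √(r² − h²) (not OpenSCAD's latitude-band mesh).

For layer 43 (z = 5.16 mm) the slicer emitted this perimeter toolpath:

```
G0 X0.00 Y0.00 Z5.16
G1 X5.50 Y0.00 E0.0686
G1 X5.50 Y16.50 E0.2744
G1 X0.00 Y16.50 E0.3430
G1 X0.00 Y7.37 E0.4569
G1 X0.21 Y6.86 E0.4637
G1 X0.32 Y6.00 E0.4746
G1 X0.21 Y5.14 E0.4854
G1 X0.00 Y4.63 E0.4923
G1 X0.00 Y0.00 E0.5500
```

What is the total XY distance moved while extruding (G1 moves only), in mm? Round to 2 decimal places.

Sum the Euclidean lengths of each G1 segment: total = 44.10 mm.

44.10 mm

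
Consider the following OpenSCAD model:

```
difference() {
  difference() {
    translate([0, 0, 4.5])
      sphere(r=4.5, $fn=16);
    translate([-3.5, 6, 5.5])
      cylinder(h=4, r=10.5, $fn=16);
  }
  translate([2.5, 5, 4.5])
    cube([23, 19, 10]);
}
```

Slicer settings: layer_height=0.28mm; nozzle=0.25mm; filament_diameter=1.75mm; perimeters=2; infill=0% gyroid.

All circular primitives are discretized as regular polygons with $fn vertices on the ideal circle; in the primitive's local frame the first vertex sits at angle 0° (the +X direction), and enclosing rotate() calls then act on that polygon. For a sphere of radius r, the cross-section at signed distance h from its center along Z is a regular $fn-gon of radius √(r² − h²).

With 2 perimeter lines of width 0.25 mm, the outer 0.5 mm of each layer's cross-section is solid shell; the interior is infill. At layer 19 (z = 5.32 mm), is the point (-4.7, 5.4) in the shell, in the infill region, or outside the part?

At z = 5.32 mm: the r=4.5 sphere slices to a regular 16-gon of circumradius 4.425 (√(r²−h²) with h=0.82 from center); the cylinder at (-3.5, 6) is absent (z outside [5.5, 9.5]); Subtracting the remaining from the first: none of the subtracted shapes is present at this height, so the r=4.5 sphere is unchanged — 1 connected region; the 23×19 cube at (2.5, 5) contributes its full rectangle; Subtracting the remaining from the first: starting from the result so far, the 23×19 cube at (2.5, 5) misses the remaining region (no effect) — 1 connected region. Overall, the cross-section is a single solid region. The nearest boundary edge runs (-4.09, 1.69)→(-3.13, 3.13); distance from the point to it = 2.76 mm. The point is not inside any of the regions above, so it lies outside the cross-section (2.76 mm from the nearest boundary).

outside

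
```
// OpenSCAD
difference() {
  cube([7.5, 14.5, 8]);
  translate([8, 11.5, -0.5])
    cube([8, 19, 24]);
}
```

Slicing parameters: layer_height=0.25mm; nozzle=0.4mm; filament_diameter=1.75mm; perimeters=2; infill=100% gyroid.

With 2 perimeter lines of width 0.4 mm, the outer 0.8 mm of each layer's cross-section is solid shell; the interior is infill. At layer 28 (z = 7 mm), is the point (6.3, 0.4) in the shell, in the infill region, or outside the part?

At z = 7 mm: the cube (footprint 7.5×14.5) is included at this height; the cube at (8, 11.5) is present — its section is the full 8×19 rectangle; Taking the first minus the rest: starting from the 7.5×14.5 cube, the 8×19 cube at (8, 11.5) misses the remaining region (no effect) — 1 connected region. Overall, the cross-section is a single solid region. The nearest boundary edge runs (7.50, 0.00)→(0.00, 0.00); distance from the point to it = 0.40 mm. The point is inside the cross-section, 0.40 mm from the nearest boundary — within the 0.8 mm shell band (2 × 0.4).

shell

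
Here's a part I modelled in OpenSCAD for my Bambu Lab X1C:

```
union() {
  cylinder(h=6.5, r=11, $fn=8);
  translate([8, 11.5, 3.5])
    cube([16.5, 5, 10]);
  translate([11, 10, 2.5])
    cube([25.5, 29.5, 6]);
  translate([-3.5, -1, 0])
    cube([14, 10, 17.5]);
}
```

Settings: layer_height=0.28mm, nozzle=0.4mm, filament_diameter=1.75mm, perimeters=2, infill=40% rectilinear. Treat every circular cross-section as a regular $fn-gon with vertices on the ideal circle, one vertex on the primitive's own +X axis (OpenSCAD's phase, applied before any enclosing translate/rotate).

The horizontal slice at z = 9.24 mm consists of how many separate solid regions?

At z = 9.24 mm: the cylinder does not reach this height (z outside [0, 6.5]); the cube at (8, 11.5) (footprint 16.5×5) is included at this height; the cube at (11, 10) is absent (z outside [2.5, 8.5]); the 14×10 cube at (-3.5, -1) contributes its full rectangle; Merging all regions: the 2 present regions are separate (no shared area or edge), so areas and boundary lengths simply add and each stays a separate island — 2 connected regions. The result has 2 disconnected regions.

2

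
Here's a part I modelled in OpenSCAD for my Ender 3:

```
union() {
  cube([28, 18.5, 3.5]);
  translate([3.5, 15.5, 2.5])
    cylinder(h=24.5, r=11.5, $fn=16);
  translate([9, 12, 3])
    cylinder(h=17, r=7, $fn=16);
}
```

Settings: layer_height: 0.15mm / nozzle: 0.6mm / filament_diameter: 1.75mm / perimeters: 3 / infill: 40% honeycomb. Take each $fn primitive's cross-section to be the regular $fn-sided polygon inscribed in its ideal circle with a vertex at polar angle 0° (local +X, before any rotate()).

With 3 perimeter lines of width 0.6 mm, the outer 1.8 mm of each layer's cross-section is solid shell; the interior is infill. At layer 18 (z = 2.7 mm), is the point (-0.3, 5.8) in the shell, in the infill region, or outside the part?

shell

At z = 2.7 mm: the cube (footprint 28×18.5) is included at this height; the r=11.5 cylinder at (3.5, 15.5) contributes a regular 16-gon of circumradius 11.5; the cylinder at (9, 12) does not reach this height (z outside [3, 20]); Merging all regions: the regions partially overlap (shared area 184.36 mm²), so overlapping operands fuse into one piece — 1 connected region. Overall, the cross-section is a single solid region. The nearest boundary edge runs (0.00, 4.70)→(-0.90, 4.88); distance from the point to it = 1.02 mm. The point is inside the cross-section, 1.02 mm from the nearest boundary — within the 1.8 mm shell band (3 × 0.6).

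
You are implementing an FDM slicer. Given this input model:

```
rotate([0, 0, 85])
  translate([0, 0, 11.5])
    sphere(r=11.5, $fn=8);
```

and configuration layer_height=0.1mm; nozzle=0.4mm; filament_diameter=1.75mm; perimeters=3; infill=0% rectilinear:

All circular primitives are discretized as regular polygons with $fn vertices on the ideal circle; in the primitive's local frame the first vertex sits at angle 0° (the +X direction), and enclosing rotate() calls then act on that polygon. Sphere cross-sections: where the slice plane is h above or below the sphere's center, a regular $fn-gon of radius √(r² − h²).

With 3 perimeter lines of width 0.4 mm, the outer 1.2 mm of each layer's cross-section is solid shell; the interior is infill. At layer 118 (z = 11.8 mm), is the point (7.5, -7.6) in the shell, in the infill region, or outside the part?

At z = 11.8 mm: the r=11.5 sphere contributes a regular 8-gon of circumradius √(11.5²−0.3²) = 11.496; (rotated 85° about Z; rotation is an isometry so areas/perimeters/island counts are preserved). Overall, the cross-section is a single solid region. Undo the 85° rotation: the query point maps to (-6.917, -8.134) in the un-rotated model frame. The nearest boundary edge runs (-8.13, -8.13)→(-0.00, -11.50); distance from the point to it = 0.46 mm. The point is inside the cross-section, 0.46 mm from the nearest boundary — within the 1.2 mm shell band (3 × 0.4).

shell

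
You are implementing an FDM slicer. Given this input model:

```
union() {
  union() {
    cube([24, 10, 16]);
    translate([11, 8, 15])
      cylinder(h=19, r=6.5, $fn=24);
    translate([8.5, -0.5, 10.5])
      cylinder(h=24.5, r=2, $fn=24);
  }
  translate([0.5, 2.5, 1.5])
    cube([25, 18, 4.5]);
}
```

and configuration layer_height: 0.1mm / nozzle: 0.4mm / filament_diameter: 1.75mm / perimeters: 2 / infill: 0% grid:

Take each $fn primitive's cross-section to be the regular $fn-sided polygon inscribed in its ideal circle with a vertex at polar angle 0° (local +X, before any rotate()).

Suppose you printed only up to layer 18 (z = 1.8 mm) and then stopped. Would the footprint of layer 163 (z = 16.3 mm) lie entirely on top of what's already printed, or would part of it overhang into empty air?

part overhangs

Compare the two slices. At z = 1.8: the 24×10 cube contributes its full rectangle (area 240.00 mm²); the cylinder at (11, 8) is absent (z outside [15, 34]); the cylinder at (8.5, -0.5) is absent (z outside [10.5, 35]); Taking the union: only the 24×10 cube is present, so the union is just that shape — area = 240.00 mm²; the 25×18 cube at (0.5, 2.5) contributes its full rectangle (area 450.00 mm²); Combining (union): the regions partially overlap — summed areas 690.00 mm² minus the doubly-counted overlap 176.25 mm² gives 513.75 mm² — area = 513.75 mm². At z = 16.3: the cube is absent (z outside [0, 16]); the cylinder at (11, 8): section is a regular 24-gon, circumradius r=6.5 (area = (24/2)·6.500²·sin(360°/24) = 131.22 mm²); the r=2 cylinder at (8.5, -0.5) gives a regular 24-gon of circumradius 2 (constant along its height) (area = (24/2)·2.000²·sin(360°/24) = 12.42 mm²); Merging all regions: the 2 present regions are separate (no shared area or edge), so areas and boundary lengths simply add and each stays a separate island — area = 143.64 mm²; the cube at (0.5, 2.5) is absent (z outside [1.5, 6]); Merging all regions: only the result so far is present, so the union is just that shape — area = 143.64 mm². Checking containment: at z = 16.3 the cross-section extends beyond the z = 1.8 cross-section by about 8.18 mm².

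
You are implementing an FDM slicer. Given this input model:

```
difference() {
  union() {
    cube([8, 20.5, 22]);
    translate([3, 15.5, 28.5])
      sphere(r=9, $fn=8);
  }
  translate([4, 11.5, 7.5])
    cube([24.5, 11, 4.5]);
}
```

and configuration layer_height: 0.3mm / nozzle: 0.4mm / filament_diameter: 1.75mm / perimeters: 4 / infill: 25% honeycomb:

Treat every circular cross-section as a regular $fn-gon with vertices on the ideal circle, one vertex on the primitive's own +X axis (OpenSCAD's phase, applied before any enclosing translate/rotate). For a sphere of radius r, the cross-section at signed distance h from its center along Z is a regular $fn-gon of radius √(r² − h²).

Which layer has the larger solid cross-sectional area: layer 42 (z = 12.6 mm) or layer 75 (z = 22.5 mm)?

Layer 42 (z = 12.6): the cube is present — its section is the full 8×20.5 rectangle (area 164.00 mm²); the sphere at (3, 15.5) is absent (|z−center|=15.900 > r=9); Combining (union): only the 8×20.5 cube is present, so the union is just that shape — area = 164.00 mm²; the cube at (4, 11.5) is absent (z outside [7.5, 12]); Subtracting the remaining from the first: none of the subtracted shapes is present at this height, so the result so far is unchanged — area = 164.00 mm². So its area = 164.00 mm². Layer 75 (z = 22.5): the cube does not reach this height (z outside [0, 22]); the r=9 sphere at (3, 15.5) contributes a regular 8-gon of circumradius √(9²−6²) = 6.708 (area = (8/2)·6.708²·sin(360°/8) = 127.28 mm²); Combining (union): only the r=9 sphere at (3, 15.5) is present, so the union is just that shape — area = 127.28 mm²; the cube at (4, 11.5) is absent (z outside [7.5, 12]); After the difference (first − rest): none of the subtracted shapes is present at this height, so the result so far is unchanged — area = 127.28 mm². So its area = 127.28 mm². Layer 42 is larger (164.00 vs 127.28 mm²).

layer 42 (z = 12.6 mm)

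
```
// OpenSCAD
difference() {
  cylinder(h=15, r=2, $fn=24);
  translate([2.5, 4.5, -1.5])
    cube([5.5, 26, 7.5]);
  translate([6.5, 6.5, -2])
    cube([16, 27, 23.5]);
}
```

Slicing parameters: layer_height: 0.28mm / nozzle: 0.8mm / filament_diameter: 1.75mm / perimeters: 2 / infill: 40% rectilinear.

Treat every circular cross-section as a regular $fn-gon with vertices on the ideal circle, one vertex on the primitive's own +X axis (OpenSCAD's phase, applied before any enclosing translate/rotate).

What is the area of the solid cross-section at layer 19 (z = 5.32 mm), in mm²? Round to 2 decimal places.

At z = 5.32 mm: the cylinder: section is a regular 24-gon, circumradius r=2 (area = (24/2)·2.000²·sin(360°/24) = 12.42 mm²); the cube at (2.5, 4.5) is present — its section is the full 5.5×26 rectangle (area 143.00 mm²); the 16×27 cube at (6.5, 6.5) contributes its full rectangle (area 432.00 mm²); After the difference (first − rest): starting from the r=2 cylinder (12.42 mm²), the 5.5×26 cube at (2.5, 4.5) misses the remaining region (no effect); the 16×27 cube at (6.5, 6.5) misses the remaining region (no effect) — area = 12.42 mm². Overall, the cross-section is a single solid region. Net area = 12.42 mm².

12.42 mm²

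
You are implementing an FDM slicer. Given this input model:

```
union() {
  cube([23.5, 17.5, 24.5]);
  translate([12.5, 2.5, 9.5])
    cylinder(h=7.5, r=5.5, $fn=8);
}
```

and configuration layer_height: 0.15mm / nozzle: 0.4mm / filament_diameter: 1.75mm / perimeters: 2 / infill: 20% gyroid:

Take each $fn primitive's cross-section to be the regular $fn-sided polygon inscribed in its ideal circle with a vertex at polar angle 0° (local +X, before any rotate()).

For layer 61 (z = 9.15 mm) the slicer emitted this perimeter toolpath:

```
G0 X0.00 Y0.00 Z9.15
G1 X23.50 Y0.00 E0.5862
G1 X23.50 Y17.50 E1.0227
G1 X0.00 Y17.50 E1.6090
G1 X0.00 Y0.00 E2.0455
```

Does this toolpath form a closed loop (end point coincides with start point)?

yes

Start point (G0): (0.00, 0.00). End point (last G1): the path returns to the start — closed.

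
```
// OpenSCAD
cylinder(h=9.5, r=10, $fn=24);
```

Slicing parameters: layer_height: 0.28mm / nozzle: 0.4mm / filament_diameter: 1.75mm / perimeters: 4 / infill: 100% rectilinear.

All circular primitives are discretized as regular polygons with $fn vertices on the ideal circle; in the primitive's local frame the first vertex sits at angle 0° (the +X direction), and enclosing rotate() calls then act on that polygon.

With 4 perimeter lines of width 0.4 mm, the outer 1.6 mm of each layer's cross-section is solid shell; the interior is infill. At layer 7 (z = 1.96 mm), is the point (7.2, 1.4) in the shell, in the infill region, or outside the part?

infill

At z = 1.96 mm: the cylinder: section is a regular 24-gon, circumradius r=10. Overall, the cross-section is a single solid region. The nearest boundary edge runs (10.00, 0.00)→(9.66, 2.59); distance from the point to it = 2.59 mm. The point is inside the cross-section and 2.59 mm from the nearest boundary — more than the 1.6 mm shell width (4 × 0.4), so it's in the infill interior.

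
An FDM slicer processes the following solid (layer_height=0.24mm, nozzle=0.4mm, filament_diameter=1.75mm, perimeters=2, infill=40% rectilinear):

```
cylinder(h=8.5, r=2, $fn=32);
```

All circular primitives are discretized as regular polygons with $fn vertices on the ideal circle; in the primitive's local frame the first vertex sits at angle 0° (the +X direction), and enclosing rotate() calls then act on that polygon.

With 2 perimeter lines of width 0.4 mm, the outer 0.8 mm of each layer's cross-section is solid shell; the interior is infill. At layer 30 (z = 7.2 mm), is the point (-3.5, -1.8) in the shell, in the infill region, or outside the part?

outside

At z = 7.2 mm: the r=2 cylinder gives a regular 32-gon of circumradius 2 (constant along its height). Overall, the cross-section is a single solid region. The nearest boundary edge runs (-1.85, -0.77)→(-1.66, -1.11); distance from the point to it = 1.94 mm. The point is not inside any of the regions above, so it lies outside the cross-section (1.94 mm from the nearest boundary).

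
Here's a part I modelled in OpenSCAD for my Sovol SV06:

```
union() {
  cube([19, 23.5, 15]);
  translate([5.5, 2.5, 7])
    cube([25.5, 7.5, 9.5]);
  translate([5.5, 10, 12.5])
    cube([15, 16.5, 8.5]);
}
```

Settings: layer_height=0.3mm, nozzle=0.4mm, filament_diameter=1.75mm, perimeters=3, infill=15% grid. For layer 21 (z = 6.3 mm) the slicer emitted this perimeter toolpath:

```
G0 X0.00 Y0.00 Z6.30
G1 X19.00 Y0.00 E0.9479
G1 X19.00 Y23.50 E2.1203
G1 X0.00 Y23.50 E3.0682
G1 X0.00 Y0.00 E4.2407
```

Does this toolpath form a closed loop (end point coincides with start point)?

Start point (G0): (0.00, 0.00). End point (last G1): the path returns to the start — closed.

yes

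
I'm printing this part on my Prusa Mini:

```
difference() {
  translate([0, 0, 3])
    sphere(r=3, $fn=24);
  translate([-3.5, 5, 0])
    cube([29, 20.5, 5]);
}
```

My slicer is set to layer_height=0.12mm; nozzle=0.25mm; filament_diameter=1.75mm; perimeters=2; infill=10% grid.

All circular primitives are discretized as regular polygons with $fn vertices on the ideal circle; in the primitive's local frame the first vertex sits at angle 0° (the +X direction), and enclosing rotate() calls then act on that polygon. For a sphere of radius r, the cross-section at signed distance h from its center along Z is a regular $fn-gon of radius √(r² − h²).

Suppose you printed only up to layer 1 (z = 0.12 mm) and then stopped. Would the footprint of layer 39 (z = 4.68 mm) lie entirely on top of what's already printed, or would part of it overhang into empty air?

part overhangs

Compare the two slices. At z = 0.12: the sphere: section is a regular 24-gon, circumradius = √(r²−h²) = √(3²−2.88²) = 0.840 (area = (24/2)·0.840²·sin(360°/24) = 2.19 mm²); the 29×20.5 cube at (-3.5, 5) contributes its full rectangle (area 594.50 mm²); Taking the first minus the rest: starting from the r=3 sphere (2.19 mm²), the 29×20.5 cube at (-3.5, 5) misses the remaining region (no effect) — area = 2.19 mm². At z = 4.68: the r=3 sphere contributes a regular 24-gon of circumradius √(3²−1.68²) = 2.485 (area = (24/2)·2.485²·sin(360°/24) = 19.19 mm²); the cube at (-3.5, 5) (footprint 29×20.5) is included at this height (area 594.50 mm²); Subtracting the remaining from the first: starting from the r=3 sphere (19.19 mm²), the 29×20.5 cube at (-3.5, 5) misses the remaining region (no effect) — area = 19.19 mm². Checking containment: at z = 4.68 the cross-section extends beyond the z = 0.12 cross-section by about 17.00 mm².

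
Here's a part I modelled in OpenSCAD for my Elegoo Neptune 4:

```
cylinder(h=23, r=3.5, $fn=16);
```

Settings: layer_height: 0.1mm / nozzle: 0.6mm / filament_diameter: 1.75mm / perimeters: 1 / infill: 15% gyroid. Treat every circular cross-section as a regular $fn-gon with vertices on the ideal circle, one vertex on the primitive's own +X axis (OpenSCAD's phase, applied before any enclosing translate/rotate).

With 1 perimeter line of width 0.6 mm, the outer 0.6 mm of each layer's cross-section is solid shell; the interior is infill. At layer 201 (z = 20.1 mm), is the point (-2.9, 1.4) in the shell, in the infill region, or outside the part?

At z = 20.1 mm: the cylinder: section is a regular 16-gon, circumradius r=3.5. Overall, the cross-section is a single solid region. The nearest boundary edge runs (-2.47, 2.47)→(-3.23, 1.34); distance from the point to it = 0.24 mm. The point is inside the cross-section, 0.24 mm from the nearest boundary — within the 0.6 mm shell band (1 × 0.6).

shell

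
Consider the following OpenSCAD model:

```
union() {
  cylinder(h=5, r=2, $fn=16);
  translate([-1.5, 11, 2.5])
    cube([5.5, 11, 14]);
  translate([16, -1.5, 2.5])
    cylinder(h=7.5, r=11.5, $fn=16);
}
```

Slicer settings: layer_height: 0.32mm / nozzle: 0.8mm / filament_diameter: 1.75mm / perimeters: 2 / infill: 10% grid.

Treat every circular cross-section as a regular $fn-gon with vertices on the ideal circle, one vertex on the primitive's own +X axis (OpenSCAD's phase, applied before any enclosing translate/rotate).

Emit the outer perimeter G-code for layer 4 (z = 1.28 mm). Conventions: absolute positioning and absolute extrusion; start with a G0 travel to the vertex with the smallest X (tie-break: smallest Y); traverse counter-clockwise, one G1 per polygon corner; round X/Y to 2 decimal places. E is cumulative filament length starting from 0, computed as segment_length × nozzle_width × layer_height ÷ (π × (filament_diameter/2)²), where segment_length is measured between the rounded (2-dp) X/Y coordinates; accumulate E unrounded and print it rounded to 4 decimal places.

At z = 1.28 mm: the r=2 cylinder gives a regular 16-gon of circumradius 2 (constant along its height); the cube at (-1.5, 11) does not reach this height (z outside [2.5, 16.5]); the cylinder at (16, -1.5) does not reach this height (z outside [2.5, 10]); Combining (union): only the r=2 cylinder is present, so the union is just that shape — 1 connected region. The outline is a single polygon with 16 vertices. Extrusion per mm of travel: 0.8 × 0.32 / (π × 0.875²) = 0.106432. Accumulating E over each segment gives final E = 1.3292.

G0 X-2.00 Y0.00 Z1.28
G1 X-1.85 Y-0.77 E0.0835
G1 X-1.41 Y-1.41 E0.1662
G1 X-0.77 Y-1.85 E0.2488
G1 X0.00 Y-2.00 E0.3323
G1 X0.77 Y-1.85 E0.4158
G1 X1.41 Y-1.41 E0.4985
G1 X1.85 Y-0.77 E0.5811
G1 X2.00 Y0.00 E0.6646
G1 X1.85 Y0.77 E0.7481
G1 X1.41 Y1.41 E0.8308
G1 X0.77 Y1.85 E0.9134
G1 X0.00 Y2.00 E0.9969
G1 X-0.77 Y1.85 E1.0804
G1 X-1.41 Y1.41 E1.1631
G1 X-1.85 Y0.77 E1.2457
G1 X-2.00 Y0.00 E1.3292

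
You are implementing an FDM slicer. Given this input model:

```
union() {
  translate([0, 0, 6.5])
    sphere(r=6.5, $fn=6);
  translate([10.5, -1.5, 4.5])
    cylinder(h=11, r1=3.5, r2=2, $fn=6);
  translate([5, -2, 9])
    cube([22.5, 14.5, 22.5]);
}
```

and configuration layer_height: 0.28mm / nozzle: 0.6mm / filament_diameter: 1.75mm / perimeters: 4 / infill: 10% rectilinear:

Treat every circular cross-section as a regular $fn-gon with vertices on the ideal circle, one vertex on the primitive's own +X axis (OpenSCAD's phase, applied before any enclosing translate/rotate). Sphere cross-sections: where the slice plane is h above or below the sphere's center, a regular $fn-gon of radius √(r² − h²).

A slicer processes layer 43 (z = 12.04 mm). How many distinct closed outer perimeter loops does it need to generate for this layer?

At z = 12.04 mm: the r=6.5 sphere contributes a regular 6-gon of circumradius √(6.5²−5.54²) = 3.400; the cone at (10.5, -1.5) contributes a regular 6-gon of circumradius 2.472 (interpolated between r1=3.5 and r2=2 at t=0.685); the cube at (5, -2) is present — its section is the full 22.5×14.5 rectangle; Taking the union: the regions partially overlap (shared area 10.26 mm²), so overlapping operands fuse into one piece — 2 connected regions. The result has 2 disconnected regions.

2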